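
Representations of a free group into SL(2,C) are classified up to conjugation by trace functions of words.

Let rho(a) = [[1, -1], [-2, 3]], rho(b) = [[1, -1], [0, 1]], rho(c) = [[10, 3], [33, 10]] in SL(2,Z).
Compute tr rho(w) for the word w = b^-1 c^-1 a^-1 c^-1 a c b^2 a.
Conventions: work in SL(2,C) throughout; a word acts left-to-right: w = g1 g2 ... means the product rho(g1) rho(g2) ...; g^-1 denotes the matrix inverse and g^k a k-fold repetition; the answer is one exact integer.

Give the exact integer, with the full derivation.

-3750

rho(b^-1) = [[1, 1], [0, 1]]
... * rho(c^-1) = [[10, -3], [-33, 10]]  ->  [[-23, 7], [-33, 10]]
... * rho(a^-1) = [[3, 1], [2, 1]]  ->  [[-55, -16], [-79, -23]]
... * rho(c^-1) = [[10, -3], [-33, 10]]  ->  [[-22, 5], [-31, 7]]
... * rho(a) = [[1, -1], [-2, 3]]  ->  [[-32, 37], [-45, 52]]
... * rho(c) = [[10, 3], [33, 10]]  ->  [[901, 274], [1266, 385]]
... * rho(b) = [[1, -1], [0, 1]]  ->  [[901, -627], [1266, -881]]
... * rho(b) = [[1, -1], [0, 1]]  ->  [[901, -1528], [1266, -2147]]
... * rho(a) = [[1, -1], [-2, 3]]  ->  [[3957, -5485], [5560, -7707]]
tr = 3957 + -7707 = -3750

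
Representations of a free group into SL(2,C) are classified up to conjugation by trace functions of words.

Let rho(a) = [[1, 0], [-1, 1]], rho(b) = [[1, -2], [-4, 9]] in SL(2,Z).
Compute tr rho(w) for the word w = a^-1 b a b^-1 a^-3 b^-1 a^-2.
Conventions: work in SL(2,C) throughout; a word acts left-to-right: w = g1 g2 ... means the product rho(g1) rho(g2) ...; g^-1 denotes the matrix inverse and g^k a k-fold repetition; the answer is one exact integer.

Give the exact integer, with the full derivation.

212

rho(a^-1) = [[1, 0], [1, 1]]
... * rho(b) = [[1, -2], [-4, 9]]  ->  [[1, -2], [-3, 7]]
... * rho(a) = [[1, 0], [-1, 1]]  ->  [[3, -2], [-10, 7]]
... * rho(b^-1) = [[9, 2], [4, 1]]  ->  [[19, 4], [-62, -13]]
... * rho(a^-1) = [[1, 0], [1, 1]]  ->  [[23, 4], [-75, -13]]
... * rho(a^-1) = [[1, 0], [1, 1]]  ->  [[27, 4], [-88, -13]]
... * rho(a^-1) = [[1, 0], [1, 1]]  ->  [[31, 4], [-101, -13]]
... * rho(b^-1) = [[9, 2], [4, 1]]  ->  [[295, 66], [-961, -215]]
... * rho(a^-1) = [[1, 0], [1, 1]]  ->  [[361, 66], [-1176, -215]]
... * rho(a^-1) = [[1, 0], [1, 1]]  ->  [[427, 66], [-1391, -215]]
tr = 427 + -215 = 212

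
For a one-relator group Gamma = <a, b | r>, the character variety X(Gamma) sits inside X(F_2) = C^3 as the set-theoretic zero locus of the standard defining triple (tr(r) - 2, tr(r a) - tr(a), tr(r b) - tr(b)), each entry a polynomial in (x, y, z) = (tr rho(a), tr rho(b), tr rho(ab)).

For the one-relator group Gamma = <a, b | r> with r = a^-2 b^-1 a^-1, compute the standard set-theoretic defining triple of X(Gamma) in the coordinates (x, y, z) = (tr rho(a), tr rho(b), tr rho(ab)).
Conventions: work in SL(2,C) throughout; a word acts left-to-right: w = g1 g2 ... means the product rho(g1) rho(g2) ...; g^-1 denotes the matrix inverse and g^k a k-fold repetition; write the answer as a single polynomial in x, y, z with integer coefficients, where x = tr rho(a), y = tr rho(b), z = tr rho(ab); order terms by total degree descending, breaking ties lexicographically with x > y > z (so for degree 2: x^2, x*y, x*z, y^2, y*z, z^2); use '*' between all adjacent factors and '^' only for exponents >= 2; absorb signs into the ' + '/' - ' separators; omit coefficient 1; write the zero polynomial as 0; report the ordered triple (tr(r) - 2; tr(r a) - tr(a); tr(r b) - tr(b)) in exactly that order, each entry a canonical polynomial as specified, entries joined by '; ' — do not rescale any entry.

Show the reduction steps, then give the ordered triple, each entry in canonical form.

x^2*z - x*y - z - 2; x*z - x - y; x^2*y*z - x*y^2 - x*z^2 + x - y

trace(a^-1) = trace(a) = x
reduce: trace(a^-2) = trace(a^-1) * trace(a) - trace(1)  (eliminate a^-1) = x^2 - 2
reduce: trace(a^-3) = trace(a^-2) * trace(a) - trace(a^-1)  (eliminate a^-1) = x^3 - 3*x
so trace(a^-1 b) = trace(b) * trace(a) - trace(b a)  (eliminate a^-1) = x*y - z
so trace(a^-2 b) = trace(a^-1 b) * trace(a) - trace(a^-1 b a)  (eliminate a^-1) = x^2*y - x*z - y
so trace(a^-3 b) = trace(a^-2 b) * trace(a) - trace(a^-2 b a)  (eliminate a^-1) = x^3*y - x^2*z - 2*x*y + z
so trace(a^-2 b^-1 a^-1) = trace(a^-3) * trace(b) - trace(a^-3 b)  (eliminate b^-1) = x^2*z - x*y - z
trace(a^-2 b^-1) = trace(a^-2) * trace(b) - trace(a^-2 b) = x*z - y
reduce: trace(b a b) = trace(b) * trace(a b) - trace(a) = y*z - x
reduce: trace(b a b a) = trace(b a) * trace(b a) - trace(1)   [split at repeated b] = z^2 - 2
reduce: trace(a b a^-1 b) = trace(b a b) * trace(a) - trace(b a b a) = x*y*z - x^2 - z^2 + 2
so trace(b a^-1 b^-1 a) = trace(a b a^-1) * trace(b) - trace(a b a^-1 b) = -x*y*z + x^2 + y^2 + z^2 - 2
trace(b^-1 a^-1 b a^-1) = trace(b a^-1 b^-1) * trace(a) - trace(b a^-1 b^-1 a) = x*y*z - y^2 - z^2 + 2
reduce: trace(a^-2 b^-1 a^-1 b) = trace(b^-1 a^-1 b a^-1) * trace(a) - trace(b^-1 a^-1 b) = x^2*y*z - x*y^2 - x*z^2 + x
assemble the triple (trace(r) - 2; trace(r a) - x; trace(r b) - y)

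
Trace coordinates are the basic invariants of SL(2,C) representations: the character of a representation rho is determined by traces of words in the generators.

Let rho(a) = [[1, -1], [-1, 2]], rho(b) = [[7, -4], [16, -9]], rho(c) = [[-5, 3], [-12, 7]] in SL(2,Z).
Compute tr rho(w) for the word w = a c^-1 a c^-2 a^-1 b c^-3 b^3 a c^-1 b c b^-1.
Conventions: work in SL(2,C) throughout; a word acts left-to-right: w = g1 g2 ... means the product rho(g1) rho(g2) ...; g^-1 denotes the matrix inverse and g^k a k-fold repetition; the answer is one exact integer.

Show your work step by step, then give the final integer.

-38423

rho(a) = [[1, -1], [-1, 2]]
... * rho(c^-1) = [[7, -3], [12, -5]]  ->  [[-5, 2], [17, -7]]
... * rho(a) = [[1, -1], [-1, 2]]  ->  [[-7, 9], [24, -31]]
... * rho(c^-1) = [[7, -3], [12, -5]]  ->  [[59, -24], [-204, 83]]
... * rho(c^-1) = [[7, -3], [12, -5]]  ->  [[125, -57], [-432, 197]]
... * rho(a^-1) = [[2, 1], [1, 1]]  ->  [[193, 68], [-667, -235]]
... * rho(b) = [[7, -4], [16, -9]]  ->  [[2439, -1384], [-8429, 4783]]
... * rho(c^-1) = [[7, -3], [12, -5]]  ->  [[465, -397], [-1607, 1372]]
... * rho(c^-1) = [[7, -3], [12, -5]]  ->  [[-1509, 590], [5215, -2039]]
... * rho(c^-1) = [[7, -3], [12, -5]]  ->  [[-3483, 1577], [12037, -5450]]
... * rho(b) = [[7, -4], [16, -9]]  ->  [[851, -261], [-2941, 902]]
... * rho(b) = [[7, -4], [16, -9]]  ->  [[1781, -1055], [-6155, 3646]]
... * rho(b) = [[7, -4], [16, -9]]  ->  [[-4413, 2371], [15251, -8194]]
... * rho(a) = [[1, -1], [-1, 2]]  ->  [[-6784, 9155], [23445, -31639]]
... * rho(c^-1) = [[7, -3], [12, -5]]  ->  [[62372, -25423], [-215553, 87860]]
... * rho(b) = [[7, -4], [16, -9]]  ->  [[29836, -20681], [-103111, 71472]]
... * rho(c) = [[-5, 3], [-12, 7]]  ->  [[98992, -55259], [-342109, 190971]]
... * rho(b^-1) = [[-9, 4], [-16, 7]]  ->  [[-6784, 9155], [23445, -31639]]
tr = -6784 + -31639 = -38423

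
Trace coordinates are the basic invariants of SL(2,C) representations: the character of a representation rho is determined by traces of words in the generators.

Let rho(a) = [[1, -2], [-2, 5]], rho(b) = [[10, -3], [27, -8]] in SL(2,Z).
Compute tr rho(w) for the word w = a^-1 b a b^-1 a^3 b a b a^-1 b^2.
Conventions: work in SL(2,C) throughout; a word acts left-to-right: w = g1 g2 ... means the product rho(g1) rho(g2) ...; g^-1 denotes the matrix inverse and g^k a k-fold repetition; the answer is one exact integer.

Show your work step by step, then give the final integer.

301696612086

rho(a^-1) = [[5, 2], [2, 1]]
... * rho(b) = [[10, -3], [27, -8]]  ->  [[104, -31], [47, -14]]
... * rho(a) = [[1, -2], [-2, 5]]  ->  [[166, -363], [75, -164]]
... * rho(b^-1) = [[-8, 3], [-27, 10]]  ->  [[8473, -3132], [3828, -1415]]
... * rho(a) = [[1, -2], [-2, 5]]  ->  [[14737, -32606], [6658, -14731]]
... * rho(a) = [[1, -2], [-2, 5]]  ->  [[79949, -192504], [36120, -86971]]
... * rho(a) = [[1, -2], [-2, 5]]  ->  [[464957, -1122418], [210062, -507095]]
... * rho(b) = [[10, -3], [27, -8]]  ->  [[-25655716, 7584473], [-11590945, 3426574]]
... * rho(a) = [[1, -2], [-2, 5]]  ->  [[-40824662, 89233797], [-18444093, 40314760]]
... * rho(b) = [[10, -3], [27, -8]]  ->  [[2001065899, -591396390], [904057590, -267185801]]
... * rho(a^-1) = [[5, 2], [2, 1]]  ->  [[8822536715, 3410735408], [3985916348, 1540929379]]
... * rho(b) = [[10, -3], [27, -8]]  ->  [[180315223166, -53753493409], [81464256713, -24285184076]]
... * rho(b) = [[10, -3], [27, -8]]  ->  [[351807909617, -110917722226], [158942597078, -50111297531]]
tr = 351807909617 + -50111297531 = 301696612086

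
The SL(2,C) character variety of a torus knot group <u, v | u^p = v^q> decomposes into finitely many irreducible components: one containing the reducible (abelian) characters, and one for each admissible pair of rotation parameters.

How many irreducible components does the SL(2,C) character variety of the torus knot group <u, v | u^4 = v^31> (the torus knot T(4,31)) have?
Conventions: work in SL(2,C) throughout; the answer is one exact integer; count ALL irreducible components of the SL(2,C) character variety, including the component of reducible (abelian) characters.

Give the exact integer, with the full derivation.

In the torus knot group T(4,31), u^4 = v^31 is central, so an irreducible representation sends it to +I or -I (Schur).
On an irreducible component, tr(u) is locked at 2*cos(pi*alpha/4) for some alpha in 1..3, and tr(v) at 2*cos(pi*beta/31) for some beta in 1..30.
u^4 = (-1)^alpha I and v^31 = (-1)^beta I must agree, so alpha and beta have equal parity.
Counting: 2 odd alphas x 15 odd betas + 1 even alphas x 15 even betas = 30 + 15 = 45.
That is 45 components of irreducible characters, and with the reducible (abelian) component the total is 46.

46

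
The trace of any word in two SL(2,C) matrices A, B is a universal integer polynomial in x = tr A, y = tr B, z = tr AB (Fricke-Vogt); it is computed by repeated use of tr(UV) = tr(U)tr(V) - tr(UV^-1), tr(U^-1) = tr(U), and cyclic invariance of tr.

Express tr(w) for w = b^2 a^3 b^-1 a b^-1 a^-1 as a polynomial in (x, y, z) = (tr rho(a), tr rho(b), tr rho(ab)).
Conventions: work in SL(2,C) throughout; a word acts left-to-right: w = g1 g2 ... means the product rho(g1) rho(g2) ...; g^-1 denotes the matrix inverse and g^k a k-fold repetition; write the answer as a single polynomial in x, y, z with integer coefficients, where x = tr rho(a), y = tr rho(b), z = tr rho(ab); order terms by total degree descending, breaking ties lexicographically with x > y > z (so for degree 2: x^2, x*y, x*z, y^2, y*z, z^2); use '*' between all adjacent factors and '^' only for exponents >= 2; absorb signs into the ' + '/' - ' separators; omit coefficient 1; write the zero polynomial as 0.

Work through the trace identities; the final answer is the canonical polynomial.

-x^4*y^3*z + x^5*y^2 + x^3*y^4 + 2*x^3*y^2*z^2 - x^4*y*z - x^2*y*z^3 - 5*x^3*y^2 - x*y^4 - 2*x*y^2*z^2 + 6*x^2*y*z + y^3*z + y*z^3 + 3*x*y^2 - x*z^2 - 4*y*z + x

apply: tr(b a^2) = tr(a) tr(b a) - tr(b)   [square of a] = x*z - y
tr(a^2 b a) = tr(a) tr(b a^2) - tr(b a)   [square of a] = x^2*z - x*y - z
tr(a b a^3) = tr(a) tr(a^2 b a) - tr(a^2 b)   [square of a] = x^3*z - x^2*y - 2*x*z + y
apply: tr(b a b a) = tr(b a) tr(b a) - tr(1)   [split at a repeated b] = z^2 - 2
tr(b a b) = tr(b) tr(a b) - tr(a)   [square of b] = y*z - x
tr(a b a b a) = tr(a) tr(b a b a) - tr(b a b)   [square of a] = x*z^2 - y*z - x
use: tr(a b a^3 b) = tr(a) tr(a b a b a) - tr(a b a b)   [square of a] = x^2*z^2 - x*y*z - x^2 - z^2 + 2
apply: tr(b a^3 b^-1 a) = tr(a b a^3) tr(b) - tr(a b a^3 b)   [inverse elimination on b] = x^3*y*z - x^2*y^2 - x^2*z^2 - x*y*z + x^2 + y^2 + z^2 - 2
tr(a^2) = tr(a) tr(a) - tr(1)   [square of a] = x^2 - 2
tr(b^2 a^2) = tr(b) tr(a^2 b) - tr(a^2)   [square of b] = x*y*z - x^2 - y^2 + 2
use: tr(a^2 b^2 a) = tr(a) tr(b^2 a^2) - tr(b^2 a)   [square of a] = x^2*y*z - x^3 - x*y^2 - y*z + 3*x
apply: tr(a^2 b^2 a^2) = tr(a) tr(a^2 b^2 a) - tr(a^2 b^2)   [square of a] = x^3*y*z - x^4 - x^2*y^2 - 2*x*y*z + 4*x^2 + y^2 - 2
tr(a b^2 a^4) = tr(a) tr(a^2 b^2 a^2) - tr(a^2 b^2 a)   [square of a] = x^4*y*z - x^5 - x^3*y^2 - 3*x^2*y*z + 5*x^3 + 2*x*y^2 + y*z - 5*x
tr(b a b^2 a^2) = tr(b) tr(a^2 b a b) - tr(a^2 b a)   [square of b] = x*y*z^2 - x^2*z - y^2*z + z
apply: tr(b a b^2 a) = tr(b) tr(a b a b) - tr(a b a)   [square of b] = y*z^2 - x*z - y
use: tr(b a b^2 a^3) = tr(a) tr(b a b^2 a^2) - tr(b a b^2 a)   [square of a] = x^2*y*z^2 - x^3*z - x*y^2*z - y*z^2 + 2*x*z + y
use: tr(a b^2 a^4 b) = tr(a) tr(b a b^2 a^3) - tr(b a b^2 a^2)   [square of a] = x^3*y*z^2 - x^4*z - x^2*y^2*z - 2*x*y*z^2 + 3*x^2*z + y^2*z + x*y - z
use: tr(a b^-1 a b^2 a^3) = tr(a b^2 a^4) tr(b) - tr(a b^2 a^4 b)   [inverse elimination on b] = x^4*y^2*z - x^5*y - x^3*y^3 - x^3*y*z^2 + x^4*z - 2*x^2*y^2*z + 5*x^3*y + 2*x*y^3 + 2*x*y*z^2 - 3*x^2*z - 6*x*y + z
apply: tr(b a^2 b^2 a) = tr(b) tr(a b a^2 b) - tr(a b a^2)   [square of b] = x*y*z^2 - x^2*z - y^2*z + z
use: tr(b a^2 b^2) = tr(b) tr(a^2 b^2) - tr(a^2 b)   [square of b] = x*y^2*z - x^2*y - y^3 - x*z + 3*y
tr(b a^2 b^2 a^2) = tr(a) tr(b a^2 b^2 a) - tr(b a^2 b^2)   [square of a] = x^2*y*z^2 - x^3*z - 2*x*y^2*z + x^2*y + y^3 + 2*x*z - 3*y
use: tr(a b^2 a^3 b a) = tr(a) tr(b a^2 b^2 a^2) - tr(b a^2 b^2 a)   [square of a] = x^3*y*z^2 - x^4*z - 2*x^2*y^2*z + x^3*y + x*y^3 - x*y*z^2 + 3*x^2*z + y^2*z - 3*x*y - z
apply: tr(a b a b a b) = tr(b a) tr(b a b a) - tr(b^-1 a^-1)   [split at a repeated b] = z^3 - 3*z
tr(b a b a b^2 a) = tr(b) tr(a b a b a b) - tr(a b a b a)   [square of b] = y*z^3 - x*z^2 - 2*y*z + x
tr(b a b a b^2) = tr(b) tr(b a b a b) - tr(b a b a)   [square of b] = y^2*z^2 - x*y*z - y^2 - z^2 + 2
use: tr(b a b a b^2 a^2) = tr(a) tr(b a b a b^2 a) - tr(b a b a b^2)   [square of a] = x*y*z^3 - x^2*z^2 - y^2*z^2 - x*y*z + x^2 + y^2 + z^2 - 2
apply: tr(a b^2 a^3 b a b) = tr(a) tr(b a b a b^2 a^2) - tr(b a b a b^2 a)   [square of a] = x^2*y*z^3 - x^3*z^2 - x*y^2*z^2 - x^2*y*z - y*z^3 + x^3 + x*y^2 + 2*x*z^2 + 2*y*z - 3*x
apply: tr(a b^-1 a b^2 a^3 b) = tr(a b^2 a^3 b a) tr(b) - tr(a b^2 a^3 b a b)   [inverse elimination on b] = x^3*y^2*z^2 - x^4*y*z - 2*x^2*y^3*z - x^2*y*z^3 + x^3*y^2 + x^3*z^2 + x*y^4 + 4*x^2*y*z + y^3*z + y*z^3 - x^3 - 4*x*y^2 - 2*x*z^2 - 3*y*z + 3*x
apply: tr(b^2 a^3 b^-1 a b^-1 a) = tr(a b^-1 a b^2 a^3) tr(b) - tr(a b^-1 a b^2 a^3 b)   [inverse elimination on b] = x^4*y^3*z - x^5*y^2 - x^3*y^4 - 2*x^3*y^2*z^2 + 2*x^4*y*z + x^2*y*z^3 + 4*x^3*y^2 - x^3*z^2 + x*y^4 + 2*x*y^2*z^2 - 7*x^2*y*z - y^3*z - y*z^3 + x^3 - 2*x*y^2 + 2*x*z^2 + 4*y*z - 3*x
tr(b^2 a^3 b^-1 a b^-1 a^-1) = tr(b^2 a^3 b^-1 a b^-1) tr(a) - tr(b^2 a^3 b^-1 a b^-1 a)   [inverse elimination on a] = -x^4*y^3*z + x^5*y^2 + x^3*y^4 + 2*x^3*y^2*z^2 - x^4*y*z - x^2*y*z^3 - 5*x^3*y^2 - x*y^4 - 2*x*y^2*z^2 + 6*x^2*y*z + y^3*z + y*z^3 + 3*x*y^2 - x*z^2 - 4*y*z + x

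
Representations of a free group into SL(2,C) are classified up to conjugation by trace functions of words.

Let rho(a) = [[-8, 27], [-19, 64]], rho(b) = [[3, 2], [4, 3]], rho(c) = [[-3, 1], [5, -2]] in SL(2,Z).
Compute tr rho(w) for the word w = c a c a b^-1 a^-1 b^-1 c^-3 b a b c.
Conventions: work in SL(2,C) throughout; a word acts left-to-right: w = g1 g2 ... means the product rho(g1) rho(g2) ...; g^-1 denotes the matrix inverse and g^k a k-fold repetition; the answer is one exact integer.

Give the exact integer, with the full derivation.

12095181409

rho(c) = [[-3, 1], [5, -2]]
... * rho(a) = [[-8, 27], [-19, 64]]  ->  [[5, -17], [-2, 7]]
... * rho(c) = [[-3, 1], [5, -2]]  ->  [[-100, 39], [41, -16]]
... * rho(a) = [[-8, 27], [-19, 64]]  ->  [[59, -204], [-24, 83]]
... * rho(b^-1) = [[3, -2], [-4, 3]]  ->  [[993, -730], [-404, 297]]
... * rho(a^-1) = [[64, -27], [19, -8]]  ->  [[49682, -20971], [-20213, 8532]]
... * rho(b^-1) = [[3, -2], [-4, 3]]  ->  [[232930, -162277], [-94767, 66022]]
... * rho(c^-1) = [[-2, -1], [-5, -3]]  ->  [[345525, 253901], [-140576, -103299]]
... * rho(c^-1) = [[-2, -1], [-5, -3]]  ->  [[-1960555, -1107228], [797647, 450473]]
... * rho(c^-1) = [[-2, -1], [-5, -3]]  ->  [[9457250, 5282239], [-3847659, -2149066]]
... * rho(b) = [[3, 2], [4, 3]]  ->  [[49500706, 34761217], [-20139241, -14142516]]
... * rho(a) = [[-8, 27], [-19, 64]]  ->  [[-1056468771, 3561236950], [429821732, -1448880531]]
... * rho(b) = [[3, 2], [4, 3]]  ->  [[11075541487, 8570773308], [-4506056928, -3486998129]]
... * rho(c) = [[-3, 1], [5, -2]]  ->  [[9627242079, -6066005129], [-3916819861, 2467939330]]
tr = 9627242079 + 2467939330 = 12095181409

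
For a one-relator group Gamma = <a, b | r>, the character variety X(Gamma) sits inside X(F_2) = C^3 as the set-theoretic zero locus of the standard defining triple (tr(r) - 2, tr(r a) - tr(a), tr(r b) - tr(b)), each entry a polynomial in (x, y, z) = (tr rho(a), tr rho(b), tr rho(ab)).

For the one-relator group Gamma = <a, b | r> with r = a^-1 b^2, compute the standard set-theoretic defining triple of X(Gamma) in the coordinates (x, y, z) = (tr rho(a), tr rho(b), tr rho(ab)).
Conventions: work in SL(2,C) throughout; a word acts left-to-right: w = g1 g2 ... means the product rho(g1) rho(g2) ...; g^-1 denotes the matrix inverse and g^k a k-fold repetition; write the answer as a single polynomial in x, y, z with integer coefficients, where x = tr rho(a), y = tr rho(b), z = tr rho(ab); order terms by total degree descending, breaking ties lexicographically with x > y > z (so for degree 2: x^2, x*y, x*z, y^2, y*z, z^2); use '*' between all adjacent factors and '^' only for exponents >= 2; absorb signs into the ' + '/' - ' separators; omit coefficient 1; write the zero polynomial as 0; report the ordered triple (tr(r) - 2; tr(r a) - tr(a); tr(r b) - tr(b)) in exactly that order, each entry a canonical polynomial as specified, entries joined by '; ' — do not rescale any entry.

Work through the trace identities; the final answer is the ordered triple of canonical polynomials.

tr(b^2) = tr(b) * tr(b) - tr(1) = y^2 - 2
tr(b^2 a) = tr(b) * tr(a b) - tr(a) = y*z - x
apply: tr(a^-1 b^2) = tr(b^2) * tr(a) - tr(b^2 a) = x*y^2 - y*z - x
use: tr(b^3) = tr(b) * tr(b^2) - tr(b) = y^3 - 3*y
tr(b^3 a) = tr(b) * tr(a b^2) - tr(a b) = y^2*z - x*y - z
tr(a^-1 b^3) = tr(b^3) * tr(a) - tr(b^3 a) = x*y^3 - y^2*z - 2*x*y + z
assemble the triple (tr(r) - 2; tr(r a) - x; tr(r b) - y)

x*y^2 - y*z - x - 2; y^2 - x - 2; x*y^3 - y^2*z - 2*x*y - y + z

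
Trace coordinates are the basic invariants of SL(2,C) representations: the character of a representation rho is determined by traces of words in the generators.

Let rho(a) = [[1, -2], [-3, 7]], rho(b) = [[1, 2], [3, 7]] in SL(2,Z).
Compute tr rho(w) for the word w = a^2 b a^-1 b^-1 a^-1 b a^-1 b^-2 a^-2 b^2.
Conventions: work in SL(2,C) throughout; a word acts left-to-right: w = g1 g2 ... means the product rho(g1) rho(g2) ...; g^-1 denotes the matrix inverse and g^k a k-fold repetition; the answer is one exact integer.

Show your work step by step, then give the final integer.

rho(a) = [[1, -2], [-3, 7]]
... * rho(a) = [[1, -2], [-3, 7]]  ->  [[7, -16], [-24, 55]]
... * rho(b) = [[1, 2], [3, 7]]  ->  [[-41, -98], [141, 337]]
... * rho(a^-1) = [[7, 2], [3, 1]]  ->  [[-581, -180], [1998, 619]]
... * rho(b^-1) = [[7, -2], [-3, 1]]  ->  [[-3527, 982], [12129, -3377]]
... * rho(a^-1) = [[7, 2], [3, 1]]  ->  [[-21743, -6072], [74772, 20881]]
... * rho(b) = [[1, 2], [3, 7]]  ->  [[-39959, -85990], [137415, 295711]]
... * rho(a^-1) = [[7, 2], [3, 1]]  ->  [[-537683, -165908], [1849038, 570541]]
... * rho(b^-1) = [[7, -2], [-3, 1]]  ->  [[-3266057, 909458], [11231643, -3127535]]
... * rho(b^-1) = [[7, -2], [-3, 1]]  ->  [[-25590773, 7441572], [88004106, -25590821]]
... * rho(a^-1) = [[7, 2], [3, 1]]  ->  [[-156810695, -43739974], [539256279, 150417391]]
... * rho(a^-1) = [[7, 2], [3, 1]]  ->  [[-1228894787, -357361364], [4226046126, 1228929949]]
... * rho(b) = [[1, 2], [3, 7]]  ->  [[-2300978879, -4959319122], [7912835973, 17054601895]]
... * rho(b) = [[1, 2], [3, 7]]  ->  [[-17178936245, -39317191612], [59076641658, 135207885211]]
tr = -17178936245 + 135207885211 = 118028948966

118028948966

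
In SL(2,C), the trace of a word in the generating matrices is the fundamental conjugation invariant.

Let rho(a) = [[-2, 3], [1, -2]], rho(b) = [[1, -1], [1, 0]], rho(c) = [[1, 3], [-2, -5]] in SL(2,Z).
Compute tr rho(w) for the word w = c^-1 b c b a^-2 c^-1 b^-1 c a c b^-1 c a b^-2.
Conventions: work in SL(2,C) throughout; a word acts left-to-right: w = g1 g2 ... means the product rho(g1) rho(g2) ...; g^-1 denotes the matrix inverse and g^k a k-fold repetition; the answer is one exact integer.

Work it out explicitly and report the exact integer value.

rho(c^-1) = [[-5, -3], [2, 1]]
... * rho(b) = [[1, -1], [1, 0]]  ->  [[-8, 5], [3, -2]]
... * rho(c) = [[1, 3], [-2, -5]]  ->  [[-18, -49], [7, 19]]
... * rho(b) = [[1, -1], [1, 0]]  ->  [[-67, 18], [26, -7]]
... * rho(a^-1) = [[-2, -3], [-1, -2]]  ->  [[116, 165], [-45, -64]]
... * rho(a^-1) = [[-2, -3], [-1, -2]]  ->  [[-397, -678], [154, 263]]
... * rho(c^-1) = [[-5, -3], [2, 1]]  ->  [[629, 513], [-244, -199]]
... * rho(b^-1) = [[0, 1], [-1, 1]]  ->  [[-513, 1142], [199, -443]]
... * rho(c) = [[1, 3], [-2, -5]]  ->  [[-2797, -7249], [1085, 2812]]
... * rho(a) = [[-2, 3], [1, -2]]  ->  [[-1655, 6107], [642, -2369]]
... * rho(c) = [[1, 3], [-2, -5]]  ->  [[-13869, -35500], [5380, 13771]]
... * rho(b^-1) = [[0, 1], [-1, 1]]  ->  [[35500, -49369], [-13771, 19151]]
... * rho(c) = [[1, 3], [-2, -5]]  ->  [[134238, 353345], [-52073, -137068]]
... * rho(a) = [[-2, 3], [1, -2]]  ->  [[84869, -303976], [-32922, 117917]]
... * rho(b^-1) = [[0, 1], [-1, 1]]  ->  [[303976, -219107], [-117917, 84995]]
... * rho(b^-1) = [[0, 1], [-1, 1]]  ->  [[219107, 84869], [-84995, -32922]]
tr = 219107 + -32922 = 186185

186185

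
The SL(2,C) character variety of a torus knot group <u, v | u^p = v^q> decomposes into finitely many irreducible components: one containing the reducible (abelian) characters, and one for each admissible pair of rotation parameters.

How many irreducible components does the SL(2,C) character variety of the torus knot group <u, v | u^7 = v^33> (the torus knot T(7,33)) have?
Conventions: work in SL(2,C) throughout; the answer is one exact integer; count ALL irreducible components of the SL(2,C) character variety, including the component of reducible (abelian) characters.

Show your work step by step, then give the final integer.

97

Gamma = < u, v | u^7 = v^33 > (torus knot T(7,33)); the central element u^7 = v^33 acts as +I or -I in any irreducible SL(2,C) representation.
On an irreducible component, tr(u) is locked at 2*cos(pi*alpha/7) for some alpha in 1..6, and tr(v) at 2*cos(pi*beta/33) for some beta in 1..32.
u^7 = (-1)^alpha I and v^33 = (-1)^beta I must agree, so alpha and beta have equal parity.
count pairs: odd alpha (3 choices) x odd beta (16), plus even alpha (3) x even beta (16): 3*16 + 3*16 = 96.
components with irreducible characters: 96; plus the single component of reducible (abelian) characters: total 97.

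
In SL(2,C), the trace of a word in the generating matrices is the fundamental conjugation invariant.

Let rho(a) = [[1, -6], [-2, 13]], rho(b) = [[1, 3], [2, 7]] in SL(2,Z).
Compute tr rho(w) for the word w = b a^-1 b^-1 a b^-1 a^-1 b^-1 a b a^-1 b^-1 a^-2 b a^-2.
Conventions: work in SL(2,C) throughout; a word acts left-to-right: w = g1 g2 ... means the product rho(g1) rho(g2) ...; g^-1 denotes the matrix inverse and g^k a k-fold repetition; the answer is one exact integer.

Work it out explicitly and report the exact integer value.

-134846239686550

rho(b) = [[1, 3], [2, 7]]
... * rho(a^-1) = [[13, 6], [2, 1]]  ->  [[19, 9], [40, 19]]
... * rho(b^-1) = [[7, -3], [-2, 1]]  ->  [[115, -48], [242, -101]]
... * rho(a) = [[1, -6], [-2, 13]]  ->  [[211, -1314], [444, -2765]]
... * rho(b^-1) = [[7, -3], [-2, 1]]  ->  [[4105, -1947], [8638, -4097]]
... * rho(a^-1) = [[13, 6], [2, 1]]  ->  [[49471, 22683], [104100, 47731]]
... * rho(b^-1) = [[7, -3], [-2, 1]]  ->  [[300931, -125730], [633238, -264569]]
... * rho(a) = [[1, -6], [-2, 13]]  ->  [[552391, -3440076], [1162376, -7238825]]
... * rho(b) = [[1, 3], [2, 7]]  ->  [[-6327761, -22423359], [-13315274, -47184647]]
... * rho(a^-1) = [[13, 6], [2, 1]]  ->  [[-127107611, -60389925], [-267467856, -127076291]]
... * rho(b^-1) = [[7, -3], [-2, 1]]  ->  [[-768973427, 320932908], [-1618122410, 675327277]]
... * rho(a^-1) = [[13, 6], [2, 1]]  ->  [[-9354788735, -4292907654], [-19684936776, -9033407183]]
... * rho(a^-1) = [[13, 6], [2, 1]]  ->  [[-130198068863, -60421640064], [-273970992454, -127143027839]]
... * rho(b) = [[1, 3], [2, 7]]  ->  [[-251041348991, -813545687037], [-528257048132, -1711914172235]]
... * rho(a^-1) = [[13, 6], [2, 1]]  ->  [[-4890628910957, -2319793780983], [-10291169970186, -4881456461027]]
... * rho(a^-1) = [[13, 6], [2, 1]]  ->  [[-68217763404407, -31663567246725], [-143548122534472, -66628476282143]]
tr = -68217763404407 + -66628476282143 = -134846239686550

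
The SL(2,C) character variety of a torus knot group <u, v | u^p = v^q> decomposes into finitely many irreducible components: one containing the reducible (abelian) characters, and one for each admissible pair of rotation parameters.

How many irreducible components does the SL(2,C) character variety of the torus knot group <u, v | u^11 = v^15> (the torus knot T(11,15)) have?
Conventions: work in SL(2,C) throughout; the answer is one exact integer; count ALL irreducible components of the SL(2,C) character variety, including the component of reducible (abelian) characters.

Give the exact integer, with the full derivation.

71

In the torus knot group T(11,15), u^11 = v^15 is central, so an irreducible representation sends it to +I or -I (Schur).
On an irreducible component, tr(u) is locked at 2*cos(pi*alpha/11) for some alpha in 1..10, and tr(v) at 2*cos(pi*beta/15) for some beta in 1..14.
u^11 = (-1)^alpha I and v^15 = (-1)^beta I must agree, so alpha and beta have equal parity.
Enumerate parity-matched pairs: 5*7 odd-odd plus 5*7 even-even gives 70.
That is 70 components of irreducible characters, and with the reducible (abelian) component the total is 71.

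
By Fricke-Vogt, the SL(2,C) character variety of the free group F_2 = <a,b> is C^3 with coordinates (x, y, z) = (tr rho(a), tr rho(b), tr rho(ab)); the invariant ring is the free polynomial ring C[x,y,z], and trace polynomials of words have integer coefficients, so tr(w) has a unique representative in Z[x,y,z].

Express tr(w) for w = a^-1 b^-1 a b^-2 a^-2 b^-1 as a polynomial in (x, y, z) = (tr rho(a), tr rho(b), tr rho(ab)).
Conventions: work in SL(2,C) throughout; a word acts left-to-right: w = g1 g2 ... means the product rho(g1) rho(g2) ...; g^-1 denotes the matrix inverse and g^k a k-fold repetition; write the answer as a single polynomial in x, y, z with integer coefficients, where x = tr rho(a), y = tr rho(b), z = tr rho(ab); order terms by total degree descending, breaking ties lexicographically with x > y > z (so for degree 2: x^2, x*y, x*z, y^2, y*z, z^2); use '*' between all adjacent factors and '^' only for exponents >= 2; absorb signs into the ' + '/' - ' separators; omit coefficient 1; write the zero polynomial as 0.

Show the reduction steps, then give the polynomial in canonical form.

tr(b^-1) = tr(b) = y
tr(b^-2) = tr(b^-1) tr(b) - tr(1) = y^2 - 2
tr(a b a) = tr(a) tr(b a) - tr(b) = x*z - y
tr(a b a b) = tr(a b) tr(a b) - tr(1)   [split at repeated a] = z^2 - 2
tr(b a b^-1 a) = tr(a b a) tr(b) - tr(a b a b) = x*y*z - y^2 - z^2 + 2
tr(b^-1 a^-1 b a) = tr(b a b^-1) tr(a) - tr(b a b^-1 a) = -x*y*z + x^2 + y^2 + z^2 - 2
tr(a b^-2 a^-1 b) = tr(b^-1 a^-1 b a) tr(b) - tr(b^-1 a^-1 b a b) = -x*y^2*z + x^2*y + y^3 + y*z^2 - 3*y
tr(b^-1 a^-1 b^-1 a b^-1) = tr(a b^-2 a^-1) tr(b) - tr(a b^-2 a^-1 b) = x*y^2*z - x^2*y - y*z^2 + y
tr(a b^-1) = tr(a) tr(b) - tr(a b) = x*y - z
tr(b^-1 a b^-1) = tr(a b^-1) tr(b) - tr(a) = x*y^2 - y*z - x
tr(a^2) = tr(a) tr(a) - tr(1) = x^2 - 2
tr(b a^2 b) = tr(b) tr(a^2 b) - tr(a^2) = x*y*z - x^2 - y^2 + 2
tr(b a b) = tr(b) tr(a b) - tr(a) = y*z - x
tr(b a^2 b a) = tr(a) tr(b a b a) - tr(b a b) = x*z^2 - y*z - x
tr(a^-1 b a^2 b) = tr(b a^2 b) tr(a) - tr(b a^2 b a) = x^2*y*z - x^3 - x*y^2 - x*z^2 + y*z + 3*x
tr(a b^-1 a^-1 b a) = tr(a^-1 b a^2) tr(b) - tr(a^-1 b a^2 b) = -x^2*y*z + x^3 + x*y^2 + x*z^2 - 3*x
tr(a b a b a b) = tr(a b a b) tr(a b) - tr(b a)   [split at repeated a] = z^3 - 3*z
tr(b a b a b^-1 a) = tr(a b a b a) tr(b) - tr(a b a b a b) = x*y*z^2 - y^2*z - z^3 - x*y + 3*z
tr(a b^-1 a^-1 b a b) = tr(b a b a b^-1) tr(a) - tr(b a b a b^-1 a) = -x*y*z^2 + x^2*z + y^2*z + z^3 - 3*z
tr(a b^-1 a b^-1 a^-1 b) = tr(a b^-1 a^-1 b a) tr(b) - tr(a b^-1 a^-1 b a b) = -x^2*y^2*z + x^3*y + x*y^3 + 2*x*y*z^2 - x^2*z - y^2*z - z^3 - 3*x*y + 3*z
tr(b^-1 a^-1 b^-1 a b^-1 a) = tr(a b^-1 a b^-1 a^-1) tr(b) - tr(a b^-1 a b^-1 a^-1 b) = x^2*y^2*z - x^3*y - 2*x*y*z^2 + x^2*z + z^3 + 2*x*y - 3*z
tr(a^-1 b^-1 a^-1 b^-1 a b^-1) = tr(b^-1 a^-1 b^-1 a b^-1) tr(a) - tr(b^-1 a^-1 b^-1 a b^-1 a) = x*y*z^2 - x^2*z - z^3 - x*y + 3*z
tr(a^-1 b^-1 a^-1 b^-1 a b^-2) = tr(a^-1 b^-1 a^-1 b^-1 a b^-1) tr(b) - tr(a^-1 b^-1 a^-1 b^-1 a) = x*y^2*z^2 - x^2*y*z - y*z^3 - x*y^2 + 2*y*z + x
tr(b^-3 a) = tr(b^-2 a) tr(b) - tr(b^-2 a b) = x*y^3 - y^2*z - 2*x*y + z
tr(b^-1 a b^-3) = tr(b^-3 a) tr(b) - tr(b^-3 a b) = x*y^4 - y^3*z - 3*x*y^2 + 2*y*z + x
tr(a b^-1 a) = tr(a^2) tr(b) - tr(a^2 b) = x^2*y - x*z - y
tr(a b^-1 a b^-1) = tr(a b^-1 a) tr(b) - tr(a b^-1 a b) = x^2*y^2 - 2*x*y*z + z^2 - 2
tr(a b^-1 a b^-2) = tr(a b^-1 a b^-1) tr(b) - tr(a b^-1 a) = x^2*y^3 - 2*x*y^2*z - x^2*y + y*z^2 + x*z - y
tr(b^-1 a b^-3 a) = tr(a b^-1 a b^-2) tr(b) - tr(a b^-1 a b^-1) = x^2*y^4 - 2*x*y^3*z - 2*x^2*y^2 + y^2*z^2 + 3*x*y*z - y^2 - z^2 + 2
tr(b^-1 a^-1 b^-1 a b^-2) = tr(b^-1 a b^-3) tr(a) - tr(b^-1 a b^-3 a) = x*y^3*z - x^2*y^2 - y^2*z^2 - x*y*z + x^2 + y^2 + z^2 - 2
tr(a^-1 b^-1 a b^-2 a^-2 b^-1) = tr(a^-1 b^-1 a^-1 b^-1 a b^-2) tr(a) - tr(a^-1 b^-1 a^-1 b^-1 a b^-2 a) = x^2*y^2*z^2 - x^3*y*z - x*y^3*z - x*y*z^3 + y^2*z^2 + 3*x*y*z - y^2 - z^2 + 2

x^2*y^2*z^2 - x^3*y*z - x*y^3*z - x*y*z^3 + y^2*z^2 + 3*x*y*z - y^2 - z^2 + 2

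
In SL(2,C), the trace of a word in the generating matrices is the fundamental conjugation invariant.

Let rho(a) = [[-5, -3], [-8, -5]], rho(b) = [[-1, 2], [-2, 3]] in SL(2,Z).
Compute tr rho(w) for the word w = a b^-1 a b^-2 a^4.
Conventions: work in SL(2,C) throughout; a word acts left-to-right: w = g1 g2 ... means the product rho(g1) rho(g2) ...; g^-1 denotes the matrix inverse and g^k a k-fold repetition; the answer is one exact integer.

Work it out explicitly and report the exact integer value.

198

rho(a) = [[-5, -3], [-8, -5]]
... * rho(b^-1) = [[3, -2], [2, -1]]  ->  [[-21, 13], [-34, 21]]
... * rho(a) = [[-5, -3], [-8, -5]]  ->  [[1, -2], [2, -3]]
... * rho(b^-1) = [[3, -2], [2, -1]]  ->  [[-1, 0], [0, -1]]
... * rho(b^-1) = [[3, -2], [2, -1]]  ->  [[-3, 2], [-2, 1]]
... * rho(a) = [[-5, -3], [-8, -5]]  ->  [[-1, -1], [2, 1]]
... * rho(a) = [[-5, -3], [-8, -5]]  ->  [[13, 8], [-18, -11]]
... * rho(a) = [[-5, -3], [-8, -5]]  ->  [[-129, -79], [178, 109]]
... * rho(a) = [[-5, -3], [-8, -5]]  ->  [[1277, 782], [-1762, -1079]]
tr = 1277 + -1079 = 198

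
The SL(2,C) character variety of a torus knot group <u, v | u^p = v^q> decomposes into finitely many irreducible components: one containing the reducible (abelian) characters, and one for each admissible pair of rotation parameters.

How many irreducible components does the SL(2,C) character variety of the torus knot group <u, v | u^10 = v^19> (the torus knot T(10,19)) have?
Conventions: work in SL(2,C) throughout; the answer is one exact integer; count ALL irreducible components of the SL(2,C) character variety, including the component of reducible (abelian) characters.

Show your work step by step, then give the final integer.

Gamma = < u, v | u^10 = v^19 > (torus knot T(10,19)); the central element u^10 = v^19 acts as +I or -I in any irreducible SL(2,C) representation.
So on each irreducible component the traces are pinned: tr(u) = 2*cos(pi*alpha/10) with 1 <= alpha <= 9, tr(v) = 2*cos(pi*beta/19) with 1 <= beta <= 18.
Consistency of u^10 = (-1)^alpha I with v^19 = (-1)^beta I forces alpha = beta (mod 2).
Enumerate parity-matched pairs: 5*9 odd-odd plus 4*9 even-even gives 81.
components with irreducible characters: 81; plus the single component of reducible (abelian) characters: total 82.

82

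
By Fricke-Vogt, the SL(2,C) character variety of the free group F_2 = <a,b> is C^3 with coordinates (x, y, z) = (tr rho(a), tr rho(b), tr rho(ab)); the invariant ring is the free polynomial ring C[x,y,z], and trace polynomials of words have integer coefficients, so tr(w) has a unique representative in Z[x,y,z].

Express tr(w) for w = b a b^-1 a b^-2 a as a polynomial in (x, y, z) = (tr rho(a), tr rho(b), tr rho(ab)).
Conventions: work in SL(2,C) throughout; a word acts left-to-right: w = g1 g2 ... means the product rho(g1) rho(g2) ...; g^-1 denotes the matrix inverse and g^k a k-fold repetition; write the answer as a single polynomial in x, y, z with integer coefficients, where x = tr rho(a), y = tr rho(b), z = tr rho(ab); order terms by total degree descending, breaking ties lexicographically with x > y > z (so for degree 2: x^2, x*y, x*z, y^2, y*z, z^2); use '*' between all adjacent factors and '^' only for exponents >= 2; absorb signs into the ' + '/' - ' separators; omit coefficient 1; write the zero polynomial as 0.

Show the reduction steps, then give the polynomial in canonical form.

x^2*y^3*z - x*y^4 - 2*x*y^2*z^2 - x^2*y*z + y^3*z + y*z^3 + 3*x*y^2 + x*z^2 - 3*y*z - x

and trace(a b a) = trace(a) * trace(b a) - trace(b)  (reduce the a square) = x*z - y
next, trace(a^2 b a) = trace(a) * trace(a b a) - trace(a b)  (reduce the a square) = x^2*z - x*y - z
next, trace(b a b a) = trace(a b) * trace(a b) - trace(1)  (split on a) = z^2 - 2
next, trace(b a b) = trace(b) * trace(a b) - trace(a)  (reduce the b square) = y*z - x
trace(a^2 b a b) = trace(a) * trace(b a b a) - trace(b a b)  (reduce the a square) = x*z^2 - y*z - x
trace(a b a b^-1 a) = trace(a^2 b a) * trace(b) - trace(a^2 b a b)  (eliminate b^-1) = x^2*y*z - x*y^2 - x*z^2 + x
trace(a b a b a b) = trace(a b) * trace(a b a b) - trace(a^-1 b^-1)  (split on a) = z^3 - 3*z
trace(a b a b^-1 a b) = trace(a b a b a) * trace(b) - trace(a b a b a b)  (eliminate b^-1) = x*y*z^2 - y^2*z - z^3 - x*y + 3*z
and trace(a b a b^-1 a b^-1) = trace(a b a b^-1 a) * trace(b) - trace(a b a b^-1 a b)  (eliminate b^-1) = x^2*y^2*z - x*y^3 - 2*x*y*z^2 + y^2*z + z^3 + 2*x*y - 3*z
trace(b a b^-1 a b^-2 a) = trace(a b a b^-1 a b^-1) * trace(b) - trace(a b a b^-1 a)  (eliminate b^-1) = x^2*y^3*z - x*y^4 - 2*x*y^2*z^2 - x^2*y*z + y^3*z + y*z^3 + 3*x*y^2 + x*z^2 - 3*y*z - x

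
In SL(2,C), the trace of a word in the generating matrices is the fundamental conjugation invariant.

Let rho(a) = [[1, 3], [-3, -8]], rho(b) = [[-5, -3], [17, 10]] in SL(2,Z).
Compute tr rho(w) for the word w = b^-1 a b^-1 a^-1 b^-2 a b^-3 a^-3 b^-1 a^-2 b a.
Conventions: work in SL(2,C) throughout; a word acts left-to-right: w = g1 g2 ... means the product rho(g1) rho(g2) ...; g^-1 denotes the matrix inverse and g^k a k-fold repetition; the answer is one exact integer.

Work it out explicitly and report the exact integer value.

rho(b^-1) = [[10, 3], [-17, -5]]
... * rho(a) = [[1, 3], [-3, -8]]  ->  [[1, 6], [-2, -11]]
... * rho(b^-1) = [[10, 3], [-17, -5]]  ->  [[-92, -27], [167, 49]]
... * rho(a^-1) = [[-8, -3], [3, 1]]  ->  [[655, 249], [-1189, -452]]
... * rho(b^-1) = [[10, 3], [-17, -5]]  ->  [[2317, 720], [-4206, -1307]]
... * rho(b^-1) = [[10, 3], [-17, -5]]  ->  [[10930, 3351], [-19841, -6083]]
... * rho(a) = [[1, 3], [-3, -8]]  ->  [[877, 5982], [-1592, -10859]]
... * rho(b^-1) = [[10, 3], [-17, -5]]  ->  [[-92924, -27279], [168683, 49519]]
... * rho(b^-1) = [[10, 3], [-17, -5]]  ->  [[-465497, -142377], [845007, 258454]]
... * rho(b^-1) = [[10, 3], [-17, -5]]  ->  [[-2234561, -684606], [4056352, 1242751]]
... * rho(a^-1) = [[-8, -3], [3, 1]]  ->  [[15822670, 6019077], [-28722563, -10926305]]
... * rho(a^-1) = [[-8, -3], [3, 1]]  ->  [[-108524129, -41448933], [197001589, 75241384]]
... * rho(a^-1) = [[-8, -3], [3, 1]]  ->  [[743846233, 284123454], [-1350288560, -515763383]]
... * rho(b^-1) = [[10, 3], [-17, -5]]  ->  [[2608363612, 810921429], [-4734908089, -1472048765]]
... * rho(a^-1) = [[-8, -3], [3, 1]]  ->  [[-18434144609, -7014169407], [33463118417, 12732675502]]
... * rho(a^-1) = [[-8, -3], [3, 1]]  ->  [[126430648651, 48288264420], [-229506920830, -87656679749]]
... * rho(b) = [[-5, -3], [17, 10]]  ->  [[188747251885, 103590698247], [-342628951583, -188046035000]]
... * rho(a) = [[1, 3], [-3, -8]]  ->  [[-122024842856, -262483830321], [221509153417, 476481425251]]
tr = -122024842856 + 476481425251 = 354456582395

354456582395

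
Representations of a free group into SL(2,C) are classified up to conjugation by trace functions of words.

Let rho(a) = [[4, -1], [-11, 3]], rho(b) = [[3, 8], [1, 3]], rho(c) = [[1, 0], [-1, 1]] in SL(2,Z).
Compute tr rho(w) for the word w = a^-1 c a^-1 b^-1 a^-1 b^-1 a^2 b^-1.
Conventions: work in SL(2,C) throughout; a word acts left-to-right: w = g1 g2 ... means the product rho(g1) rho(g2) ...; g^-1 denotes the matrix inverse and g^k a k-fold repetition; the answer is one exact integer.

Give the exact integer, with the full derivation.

rho(a^-1) = [[3, 1], [11, 4]]
... * rho(c) = [[1, 0], [-1, 1]]  ->  [[2, 1], [7, 4]]
... * rho(a^-1) = [[3, 1], [11, 4]]  ->  [[17, 6], [65, 23]]
... * rho(b^-1) = [[3, -8], [-1, 3]]  ->  [[45, -118], [172, -451]]
... * rho(a^-1) = [[3, 1], [11, 4]]  ->  [[-1163, -427], [-4445, -1632]]
... * rho(b^-1) = [[3, -8], [-1, 3]]  ->  [[-3062, 8023], [-11703, 30664]]
... * rho(a) = [[4, -1], [-11, 3]]  ->  [[-100501, 27131], [-384116, 103695]]
... * rho(a) = [[4, -1], [-11, 3]]  ->  [[-700445, 181894], [-2677109, 695201]]
... * rho(b^-1) = [[3, -8], [-1, 3]]  ->  [[-2283229, 6149242], [-8726528, 23502475]]
tr = -2283229 + 23502475 = 21219246

21219246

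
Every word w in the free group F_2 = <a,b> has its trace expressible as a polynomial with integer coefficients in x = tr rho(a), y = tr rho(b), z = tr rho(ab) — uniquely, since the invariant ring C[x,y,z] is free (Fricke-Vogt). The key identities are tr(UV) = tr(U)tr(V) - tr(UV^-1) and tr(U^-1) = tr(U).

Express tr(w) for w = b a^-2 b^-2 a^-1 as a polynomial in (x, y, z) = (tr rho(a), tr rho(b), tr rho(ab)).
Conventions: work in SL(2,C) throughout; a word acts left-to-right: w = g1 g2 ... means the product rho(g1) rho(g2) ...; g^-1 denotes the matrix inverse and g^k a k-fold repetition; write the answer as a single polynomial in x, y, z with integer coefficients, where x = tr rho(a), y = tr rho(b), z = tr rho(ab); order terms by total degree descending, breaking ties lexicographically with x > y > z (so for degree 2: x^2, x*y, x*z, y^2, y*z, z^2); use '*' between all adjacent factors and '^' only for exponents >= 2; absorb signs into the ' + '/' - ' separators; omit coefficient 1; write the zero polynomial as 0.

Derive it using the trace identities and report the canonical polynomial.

tr(a^-1) = tr(a) = x
reduce: tr(a^-2) = tr(a^-1) * tr(a) - tr(1)   [inverse elimination on a] = x^2 - 2
so tr(b a b) = tr(b) * tr(a b) - tr(a)   [square of b] = y*z - x
tr(b a b a) = tr(b a) * tr(b a) - tr(1)   [split at a repeated b] = z^2 - 2
reduce: tr(a b a^-1 b) = tr(b a b) * tr(a) - tr(b a b a)   [inverse elimination on a] = x*y*z - x^2 - z^2 + 2
so tr(b^-1 a b a^-1) = tr(a b a^-1) * tr(b) - tr(a b a^-1 b)   [inverse elimination on b] = -x*y*z + x^2 + y^2 + z^2 - 2
tr(b a^-2 b^-1 a) = tr(b^-1 a b a^-1) * tr(a) - tr(b^-1 a b)   [inverse elimination on a] = -x^2*y*z + x^3 + x*y^2 + x*z^2 - 3*x
tr(b^-1 a^-1 b a^-2) = tr(b a^-2 b^-1) * tr(a) - tr(b a^-2 b^-1 a)   [inverse elimination on a] = x^2*y*z - x*y^2 - x*z^2 + x
tr(b a^-1) = tr(b) * tr(a) - tr(b a)   [inverse elimination on a] = x*y - z
tr(a^-2 b) = tr(b a^-1) * tr(a) - tr(b)   [inverse elimination on a] = x^2*y - x*z - y
tr(a^-1 b a^-2) = tr(a^-2 b) * tr(a) - tr(a^-2 b a)   [inverse elimination on a] = x^3*y - x^2*z - 2*x*y + z
tr(b a^-2 b^-2 a^-1) = tr(b^-1 a^-1 b a^-2) * tr(b) - tr(b^-1 a^-1 b a^-2 b)   [inverse elimination on b] = x^2*y^2*z - x^3*y - x*y^3 - x*y*z^2 + x^2*z + 3*x*y - z

x^2*y^2*z - x^3*y - x*y^3 - x*y*z^2 + x^2*z + 3*x*y - z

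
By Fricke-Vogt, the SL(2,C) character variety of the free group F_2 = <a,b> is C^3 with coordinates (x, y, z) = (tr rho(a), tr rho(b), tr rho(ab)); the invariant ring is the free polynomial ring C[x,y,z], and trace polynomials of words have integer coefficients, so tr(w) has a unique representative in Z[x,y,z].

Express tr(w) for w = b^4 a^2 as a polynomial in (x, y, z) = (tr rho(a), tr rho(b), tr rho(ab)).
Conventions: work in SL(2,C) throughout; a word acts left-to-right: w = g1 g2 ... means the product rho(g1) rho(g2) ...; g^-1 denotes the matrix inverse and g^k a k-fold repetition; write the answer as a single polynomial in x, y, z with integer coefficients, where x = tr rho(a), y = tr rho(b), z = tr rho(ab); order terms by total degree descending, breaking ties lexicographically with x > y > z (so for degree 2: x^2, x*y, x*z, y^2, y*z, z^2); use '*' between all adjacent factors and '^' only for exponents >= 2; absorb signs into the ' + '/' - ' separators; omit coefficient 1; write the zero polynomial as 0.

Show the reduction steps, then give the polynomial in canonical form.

x*y^3*z - x^2*y^2 - y^4 - 2*x*y*z + x^2 + 4*y^2 - 2

and tr(b^2 a) = tr(b) * tr(a b) - tr(a) = y*z - x
tr(b^2) = tr(b) * tr(b) - tr(1) = y^2 - 2
and tr(b a^2 b) = tr(a) * tr(b^2 a) - tr(b^2) = x*y*z - x^2 - y^2 + 2
and tr(b a^2) = tr(a) * tr(b a) - tr(b) = x*z - y
and tr(a^2 b^3) = tr(b) * tr(b a^2 b) - tr(b a^2) = x*y^2*z - x^2*y - y^3 - x*z + 3*y
tr(b^4 a^2) = tr(b) * tr(a^2 b^3) - tr(a^2 b^2) = x*y^3*z - x^2*y^2 - y^4 - 2*x*y*z + x^2 + 4*y^2 - 2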